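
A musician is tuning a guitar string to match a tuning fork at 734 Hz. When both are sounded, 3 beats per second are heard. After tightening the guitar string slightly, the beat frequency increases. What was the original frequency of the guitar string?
737 Hz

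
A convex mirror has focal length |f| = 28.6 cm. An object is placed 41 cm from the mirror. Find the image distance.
f = −28.6 cm (convex); 1/di = 1/f − 1/do → di = -16.85 cm (virtual image, behind mirror)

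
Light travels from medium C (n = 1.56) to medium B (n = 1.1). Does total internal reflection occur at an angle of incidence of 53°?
θc = arcsin(n₂/n₁) = 44.84°; 53° > θc, so yes — total internal reflection.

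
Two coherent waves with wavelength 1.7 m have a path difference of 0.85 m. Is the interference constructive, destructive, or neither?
destructive — path difference = 0.5λ, an odd multiple of λ/2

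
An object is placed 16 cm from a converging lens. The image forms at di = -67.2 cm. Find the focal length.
1/f = 1/do + 1/di → f = 21 cm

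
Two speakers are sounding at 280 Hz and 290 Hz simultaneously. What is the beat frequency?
10 Hz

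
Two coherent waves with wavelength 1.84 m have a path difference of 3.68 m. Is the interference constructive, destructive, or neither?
constructive — path difference = 2λ, a whole number of wavelengths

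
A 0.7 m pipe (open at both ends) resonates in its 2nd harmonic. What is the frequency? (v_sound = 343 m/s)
fₙ = nv/(2L) = 490 Hz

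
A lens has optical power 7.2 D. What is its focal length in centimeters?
f = 1/P = 13.89 cm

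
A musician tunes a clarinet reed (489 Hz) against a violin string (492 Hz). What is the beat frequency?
3 Hz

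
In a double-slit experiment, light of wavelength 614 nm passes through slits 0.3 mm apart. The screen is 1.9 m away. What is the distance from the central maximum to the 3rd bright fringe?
y = mλL/d = 11.67 mm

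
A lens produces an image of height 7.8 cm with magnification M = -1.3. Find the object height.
ho = |hi|/|M| = 6 cm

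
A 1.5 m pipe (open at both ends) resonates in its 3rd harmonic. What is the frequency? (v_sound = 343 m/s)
fₙ = nv/(2L) = 343 Hz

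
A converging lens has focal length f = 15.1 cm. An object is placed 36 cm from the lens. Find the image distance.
1/di = 1/f − 1/do → di = 26.01 cm (real image)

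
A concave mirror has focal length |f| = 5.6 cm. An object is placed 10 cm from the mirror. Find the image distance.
f = +5.6 cm (concave); 1/di = 1/f − 1/do → di = 12.73 cm (real image, in front of mirror)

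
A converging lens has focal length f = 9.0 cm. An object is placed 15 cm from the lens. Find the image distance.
1/di = 1/f − 1/do → di = 22.5 cm (real image)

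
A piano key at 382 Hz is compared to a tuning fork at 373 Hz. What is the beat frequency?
9 Hz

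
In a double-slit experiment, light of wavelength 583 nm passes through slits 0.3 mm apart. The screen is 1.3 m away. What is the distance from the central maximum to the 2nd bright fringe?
y = mλL/d = 5.053 mm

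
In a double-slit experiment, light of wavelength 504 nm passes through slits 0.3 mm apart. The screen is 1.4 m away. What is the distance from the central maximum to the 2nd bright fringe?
y = mλL/d = 4.704 mm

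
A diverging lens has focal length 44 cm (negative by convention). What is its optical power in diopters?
P = 1/f = -2.273 D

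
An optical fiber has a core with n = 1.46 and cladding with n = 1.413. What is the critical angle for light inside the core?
θc = arcsin(n_cladding/n_core) = 75.42°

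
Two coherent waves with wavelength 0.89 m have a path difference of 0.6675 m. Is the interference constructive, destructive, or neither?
neither (partial) — path difference = 0.75λ, neither a whole number of wavelengths nor an odd multiple of λ/2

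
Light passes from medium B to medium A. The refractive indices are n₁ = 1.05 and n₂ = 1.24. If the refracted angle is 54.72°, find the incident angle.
sin θ₁ = (n₂/n₁)·sin θ₂ → θ₁ = 74.59°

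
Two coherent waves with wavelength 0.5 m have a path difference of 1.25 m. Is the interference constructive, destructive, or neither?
destructive — path difference = 2.5λ, an odd multiple of λ/2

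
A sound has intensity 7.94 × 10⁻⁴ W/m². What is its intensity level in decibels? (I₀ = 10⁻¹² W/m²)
β = 10·log₁₀(I/I₀) = 89 dB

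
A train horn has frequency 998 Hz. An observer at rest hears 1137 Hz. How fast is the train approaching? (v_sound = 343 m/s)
v_s = v·(1 − f/f_obs) = 41.93 m/s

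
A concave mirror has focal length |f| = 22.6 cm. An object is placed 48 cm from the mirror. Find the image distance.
f = +22.6 cm (concave); 1/di = 1/f − 1/do → di = 42.71 cm (real image, in front of mirror)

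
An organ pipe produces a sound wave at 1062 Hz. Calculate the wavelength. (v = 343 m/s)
λ = v/f = 0.323 m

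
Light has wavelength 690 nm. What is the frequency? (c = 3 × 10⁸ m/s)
f = c/λ = 4.348 × 10¹⁴ Hz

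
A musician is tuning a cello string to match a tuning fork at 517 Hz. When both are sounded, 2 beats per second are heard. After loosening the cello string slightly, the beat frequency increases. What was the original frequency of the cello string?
515 Hz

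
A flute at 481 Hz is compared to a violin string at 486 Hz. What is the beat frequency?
5 Hz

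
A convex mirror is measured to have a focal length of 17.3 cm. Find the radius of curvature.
R = 2|f| = 34.6 cm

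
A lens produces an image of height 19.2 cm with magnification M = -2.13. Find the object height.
ho = |hi|/|M| = 9.014 cm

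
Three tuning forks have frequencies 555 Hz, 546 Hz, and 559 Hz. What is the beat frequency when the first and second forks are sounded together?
9 Hz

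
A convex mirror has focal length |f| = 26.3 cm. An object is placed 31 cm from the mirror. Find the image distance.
f = −26.3 cm (convex); 1/di = 1/f − 1/do → di = -14.23 cm (virtual image, behind mirror)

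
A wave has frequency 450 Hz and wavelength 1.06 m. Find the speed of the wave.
v = fλ = 477 m/s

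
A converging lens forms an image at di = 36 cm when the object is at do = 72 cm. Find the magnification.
M = −di/do = -0.5 (inverted image)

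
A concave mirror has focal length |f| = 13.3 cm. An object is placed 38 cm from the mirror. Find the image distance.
f = +13.3 cm (concave); 1/di = 1/f − 1/do → di = 20.46 cm (real image, in front of mirror)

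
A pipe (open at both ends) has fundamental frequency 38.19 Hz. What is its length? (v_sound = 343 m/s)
L = v/(2f₁) = 4.491 m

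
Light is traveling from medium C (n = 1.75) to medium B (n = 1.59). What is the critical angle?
θc = arcsin(n₂/n₁) = 65.31°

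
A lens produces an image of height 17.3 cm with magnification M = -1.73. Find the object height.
ho = |hi|/|M| = 10 cm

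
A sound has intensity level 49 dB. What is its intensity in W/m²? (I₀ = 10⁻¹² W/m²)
I = I₀·10^(β/10) = 7.94 × 10⁻⁸ W/m²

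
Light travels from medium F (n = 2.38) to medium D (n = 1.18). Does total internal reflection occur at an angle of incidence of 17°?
θc = arcsin(n₂/n₁) = 29.72°; 17° < θc, so no — the ray refracts.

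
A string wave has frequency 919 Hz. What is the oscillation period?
T = 1/f = 0.001088 s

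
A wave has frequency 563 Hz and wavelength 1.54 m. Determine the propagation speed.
v = fλ = 867 m/s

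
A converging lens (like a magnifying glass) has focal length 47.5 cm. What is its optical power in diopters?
P = 1/f = 2.105 D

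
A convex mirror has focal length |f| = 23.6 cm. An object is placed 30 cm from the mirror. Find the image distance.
f = −23.6 cm (convex); 1/di = 1/f − 1/do → di = -13.21 cm (virtual image, behind mirror)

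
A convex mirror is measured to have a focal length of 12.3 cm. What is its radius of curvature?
R = 2|f| = 24.6 cm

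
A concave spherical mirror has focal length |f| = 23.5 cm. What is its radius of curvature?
R = 2|f| = 47 cm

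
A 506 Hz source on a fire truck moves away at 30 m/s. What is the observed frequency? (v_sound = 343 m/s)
f_obs = f·v/(v + v_s) = 465.3 Hz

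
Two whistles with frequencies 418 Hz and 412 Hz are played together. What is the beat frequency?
6 Hz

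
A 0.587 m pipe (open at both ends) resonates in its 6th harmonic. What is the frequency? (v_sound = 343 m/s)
fₙ = nv/(2L) = 1753 Hz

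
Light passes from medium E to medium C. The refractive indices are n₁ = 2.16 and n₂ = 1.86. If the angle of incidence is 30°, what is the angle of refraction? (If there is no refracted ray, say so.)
sin θ₂ = (n₁/n₂)·sin θ₁ = 0.5806 → θ₂ = 35.5°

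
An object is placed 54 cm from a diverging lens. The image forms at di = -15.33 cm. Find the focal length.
1/f = 1/do + 1/di → f = -21.41 cm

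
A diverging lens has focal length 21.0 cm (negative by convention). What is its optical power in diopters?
P = 1/f = -4.762 D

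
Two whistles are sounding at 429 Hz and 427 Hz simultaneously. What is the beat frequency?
2 Hz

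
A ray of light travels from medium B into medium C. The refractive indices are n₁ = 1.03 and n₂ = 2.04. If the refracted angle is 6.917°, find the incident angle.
sin θ₁ = (n₂/n₁)·sin θ₂ → θ₁ = 13.8°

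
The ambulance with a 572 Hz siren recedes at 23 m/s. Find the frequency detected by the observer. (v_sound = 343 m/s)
f_obs = f·v/(v + v_s) = 536.1 Hz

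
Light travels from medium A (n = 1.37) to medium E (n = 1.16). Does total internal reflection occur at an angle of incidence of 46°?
θc = arcsin(n₂/n₁) = 57.86°; 46° < θc, so no — the ray refracts.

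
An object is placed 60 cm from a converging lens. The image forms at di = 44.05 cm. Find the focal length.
1/f = 1/do + 1/di → f = 25.4 cm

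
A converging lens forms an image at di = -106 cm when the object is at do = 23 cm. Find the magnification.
M = −di/do = 4.609 (upright image)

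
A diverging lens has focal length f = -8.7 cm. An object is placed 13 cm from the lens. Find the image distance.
1/di = 1/f − 1/do → di = -5.212 cm (virtual image)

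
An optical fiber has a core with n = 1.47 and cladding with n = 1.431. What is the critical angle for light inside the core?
θc = arcsin(n_cladding/n_core) = 76.77°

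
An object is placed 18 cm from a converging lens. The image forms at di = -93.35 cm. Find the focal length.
1/f = 1/do + 1/di → f = 22.3 cm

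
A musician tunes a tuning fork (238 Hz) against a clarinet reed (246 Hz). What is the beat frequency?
8 Hz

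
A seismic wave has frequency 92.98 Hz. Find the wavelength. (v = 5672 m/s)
λ = v/f = 61 m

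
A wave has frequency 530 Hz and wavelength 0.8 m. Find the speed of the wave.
v = fλ = 424 m/s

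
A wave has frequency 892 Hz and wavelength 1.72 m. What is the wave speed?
v = fλ = 1534 m/s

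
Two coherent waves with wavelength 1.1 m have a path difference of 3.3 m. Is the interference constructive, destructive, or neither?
constructive — path difference = 3λ, a whole number of wavelengths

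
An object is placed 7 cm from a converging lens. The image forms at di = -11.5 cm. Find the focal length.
1/f = 1/do + 1/di → f = 17.89 cm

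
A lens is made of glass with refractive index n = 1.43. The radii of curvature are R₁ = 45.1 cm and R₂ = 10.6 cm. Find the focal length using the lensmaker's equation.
1/f = (n − 1)(1/R₁ − 1/R₂) → f = -32.23 cm (diverging lens)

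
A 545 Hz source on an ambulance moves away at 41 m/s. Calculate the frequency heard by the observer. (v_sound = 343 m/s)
f_obs = f·v/(v + v_s) = 486.8 Hz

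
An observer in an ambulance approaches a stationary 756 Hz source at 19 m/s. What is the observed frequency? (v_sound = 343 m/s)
f_obs = f·(v + v_o)/v = 797.9 Hz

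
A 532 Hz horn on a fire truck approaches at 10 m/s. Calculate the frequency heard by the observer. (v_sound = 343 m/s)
f_obs = f·v/(v − v_s) = 548 Hz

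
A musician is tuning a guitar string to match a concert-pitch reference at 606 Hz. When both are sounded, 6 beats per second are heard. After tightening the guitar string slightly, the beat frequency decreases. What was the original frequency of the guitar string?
600 Hz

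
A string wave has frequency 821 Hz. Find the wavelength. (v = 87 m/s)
λ = v/f = 0.106 m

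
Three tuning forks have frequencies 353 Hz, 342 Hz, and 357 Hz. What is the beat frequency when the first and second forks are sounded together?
11 Hz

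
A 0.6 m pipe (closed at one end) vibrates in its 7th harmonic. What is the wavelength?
λₙ = 4L/n = 0.3429 m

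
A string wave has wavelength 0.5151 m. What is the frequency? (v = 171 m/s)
f = v/λ = 332 Hz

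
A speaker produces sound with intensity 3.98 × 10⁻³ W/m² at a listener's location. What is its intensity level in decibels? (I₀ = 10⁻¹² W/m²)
β = 10·log₁₀(I/I₀) = 96 dB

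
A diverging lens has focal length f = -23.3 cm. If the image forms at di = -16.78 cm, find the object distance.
1/do = 1/f − 1/di → do = 59.97 cm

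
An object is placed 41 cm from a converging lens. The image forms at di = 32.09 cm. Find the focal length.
1/f = 1/do + 1/di → f = 18 cm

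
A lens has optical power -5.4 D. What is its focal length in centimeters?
f = 1/P = -18.52 cm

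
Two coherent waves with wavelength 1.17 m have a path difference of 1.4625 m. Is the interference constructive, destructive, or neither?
neither (partial) — path difference = 1.25λ, neither a whole number of wavelengths nor an odd multiple of λ/2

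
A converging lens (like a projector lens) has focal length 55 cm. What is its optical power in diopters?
P = 1/f = 1.818 D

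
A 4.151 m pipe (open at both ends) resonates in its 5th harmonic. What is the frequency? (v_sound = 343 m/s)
fₙ = nv/(2L) = 206.6 Hz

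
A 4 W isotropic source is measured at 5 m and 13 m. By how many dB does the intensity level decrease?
Δβ = 20·log₁₀(r₂/r₁) = 8.299 dB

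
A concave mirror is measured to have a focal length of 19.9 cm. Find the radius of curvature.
R = 2|f| = 39.8 cm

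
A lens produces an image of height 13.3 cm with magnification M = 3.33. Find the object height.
ho = |hi|/|M| = 3.994 cm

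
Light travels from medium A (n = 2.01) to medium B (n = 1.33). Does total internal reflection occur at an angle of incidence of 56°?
θc = arcsin(n₂/n₁) = 41.43°; 56° > θc, so yes — total internal reflection.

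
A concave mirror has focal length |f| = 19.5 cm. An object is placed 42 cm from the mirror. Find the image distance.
f = +19.5 cm (concave); 1/di = 1/f − 1/do → di = 36.4 cm (real image, in front of mirror)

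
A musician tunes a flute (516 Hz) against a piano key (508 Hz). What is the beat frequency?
8 Hz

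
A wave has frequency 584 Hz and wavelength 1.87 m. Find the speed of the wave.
v = fλ = 1092 m/s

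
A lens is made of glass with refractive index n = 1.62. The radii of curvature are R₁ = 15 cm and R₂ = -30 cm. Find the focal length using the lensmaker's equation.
1/f = (n − 1)(1/R₁ − 1/R₂) → f = 16.13 cm (converging lens)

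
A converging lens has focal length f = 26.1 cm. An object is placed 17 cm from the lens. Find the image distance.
1/di = 1/f − 1/do → di = -48.76 cm (virtual image)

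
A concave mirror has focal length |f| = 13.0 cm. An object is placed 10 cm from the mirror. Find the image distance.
f = +13.0 cm (concave); 1/di = 1/f − 1/do → di = -43.33 cm (virtual image, behind mirror)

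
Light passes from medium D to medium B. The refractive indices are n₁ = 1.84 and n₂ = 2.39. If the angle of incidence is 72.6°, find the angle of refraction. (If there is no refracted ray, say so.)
sin θ₂ = (n₁/n₂)·sin θ₁ = 0.7346 → θ₂ = 47.28°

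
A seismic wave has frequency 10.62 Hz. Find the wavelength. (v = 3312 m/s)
λ = v/f = 311.9 m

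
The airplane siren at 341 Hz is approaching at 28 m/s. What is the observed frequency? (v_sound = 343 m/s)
f_obs = f·v/(v − v_s) = 371.3 Hz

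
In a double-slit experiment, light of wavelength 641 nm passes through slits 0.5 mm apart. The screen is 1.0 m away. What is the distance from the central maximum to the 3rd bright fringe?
y = mλL/d = 3.846 mm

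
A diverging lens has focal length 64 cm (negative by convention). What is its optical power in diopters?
P = 1/f = -1.562 D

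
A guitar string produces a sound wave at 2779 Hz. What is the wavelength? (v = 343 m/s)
λ = v/f = 0.1234 m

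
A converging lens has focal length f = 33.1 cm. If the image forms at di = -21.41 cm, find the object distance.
1/do = 1/f − 1/di → do = 13 cm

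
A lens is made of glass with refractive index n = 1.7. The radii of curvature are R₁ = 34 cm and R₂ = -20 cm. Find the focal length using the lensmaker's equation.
1/f = (n − 1)(1/R₁ − 1/R₂) → f = 17.99 cm (converging lens)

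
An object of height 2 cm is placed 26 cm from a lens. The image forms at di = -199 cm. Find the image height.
hi = (-di/do) × ho = 15.31 cm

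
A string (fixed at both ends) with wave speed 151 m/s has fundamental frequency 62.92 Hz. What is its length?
L = v/(2f₁) = 1.2 m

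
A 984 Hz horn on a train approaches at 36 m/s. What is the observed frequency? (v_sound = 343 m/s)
f_obs = f·v/(v − v_s) = 1099 Hz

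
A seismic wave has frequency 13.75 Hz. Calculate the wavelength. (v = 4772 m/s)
λ = v/f = 347.1 m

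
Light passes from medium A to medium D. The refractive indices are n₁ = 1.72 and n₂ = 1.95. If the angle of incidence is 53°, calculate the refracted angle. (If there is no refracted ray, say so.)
sin θ₂ = (n₁/n₂)·sin θ₁ = 0.7044 → θ₂ = 44.78°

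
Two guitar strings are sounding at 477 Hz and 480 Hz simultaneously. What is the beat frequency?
3 Hz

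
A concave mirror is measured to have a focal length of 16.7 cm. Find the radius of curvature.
R = 2|f| = 33.4 cm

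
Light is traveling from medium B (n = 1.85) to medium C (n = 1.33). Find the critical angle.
θc = arcsin(n₂/n₁) = 45.97°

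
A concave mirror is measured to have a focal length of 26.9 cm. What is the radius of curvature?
R = 2|f| = 53.8 cm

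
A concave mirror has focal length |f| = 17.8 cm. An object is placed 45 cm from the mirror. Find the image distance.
f = +17.8 cm (concave); 1/di = 1/f − 1/do → di = 29.45 cm (real image, in front of mirror)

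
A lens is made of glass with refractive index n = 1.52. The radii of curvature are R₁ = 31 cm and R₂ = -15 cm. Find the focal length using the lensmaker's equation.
1/f = (n − 1)(1/R₁ − 1/R₂) → f = 19.44 cm (converging lens)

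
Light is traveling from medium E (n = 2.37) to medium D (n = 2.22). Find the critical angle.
θc = arcsin(n₂/n₁) = 69.51°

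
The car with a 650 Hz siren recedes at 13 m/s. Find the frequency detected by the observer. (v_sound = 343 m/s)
f_obs = f·v/(v + v_s) = 626.3 Hz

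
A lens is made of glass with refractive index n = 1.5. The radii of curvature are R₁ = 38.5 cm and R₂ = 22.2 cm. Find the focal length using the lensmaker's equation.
1/f = (n − 1)(1/R₁ − 1/R₂) → f = -104.9 cm (diverging lens)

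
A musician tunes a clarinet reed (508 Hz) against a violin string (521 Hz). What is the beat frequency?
13 Hz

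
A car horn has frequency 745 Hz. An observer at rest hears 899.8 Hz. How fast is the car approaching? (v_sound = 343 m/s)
v_s = v·(1 − f/f_obs) = 59.01 m/s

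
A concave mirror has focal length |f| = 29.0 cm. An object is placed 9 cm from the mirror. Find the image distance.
f = +29.0 cm (concave); 1/di = 1/f − 1/do → di = -13.05 cm (virtual image, behind mirror)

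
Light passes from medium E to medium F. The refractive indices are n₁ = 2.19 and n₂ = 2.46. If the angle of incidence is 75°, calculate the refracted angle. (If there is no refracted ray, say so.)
sin θ₂ = (n₁/n₂)·sin θ₁ = 0.8599 → θ₂ = 59.31°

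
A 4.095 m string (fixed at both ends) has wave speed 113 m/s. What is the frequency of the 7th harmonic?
fₙ = nv/(2L) = 96.58 Hz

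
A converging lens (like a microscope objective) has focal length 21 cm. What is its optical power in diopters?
P = 1/f = 4.762 D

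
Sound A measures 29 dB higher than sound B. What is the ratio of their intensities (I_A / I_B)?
I_A/I_B = 10^(Δβ/10) = 794.3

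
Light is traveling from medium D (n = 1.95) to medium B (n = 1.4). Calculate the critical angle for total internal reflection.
θc = arcsin(n₂/n₁) = 45.89°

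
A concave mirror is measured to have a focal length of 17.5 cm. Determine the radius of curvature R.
R = 2|f| = 35 cm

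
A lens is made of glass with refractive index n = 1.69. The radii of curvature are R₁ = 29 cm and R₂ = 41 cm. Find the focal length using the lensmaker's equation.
1/f = (n − 1)(1/R₁ − 1/R₂) → f = 143.6 cm (converging lens)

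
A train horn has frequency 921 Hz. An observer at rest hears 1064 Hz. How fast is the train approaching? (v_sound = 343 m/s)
v_s = v·(1 − f/f_obs) = 46.1 m/s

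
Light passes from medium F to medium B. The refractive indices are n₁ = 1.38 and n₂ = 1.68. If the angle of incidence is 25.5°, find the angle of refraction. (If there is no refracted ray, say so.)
sin θ₂ = (n₁/n₂)·sin θ₁ = 0.3536 → θ₂ = 20.71°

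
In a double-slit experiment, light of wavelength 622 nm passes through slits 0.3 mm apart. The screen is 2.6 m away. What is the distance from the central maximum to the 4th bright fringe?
y = mλL/d = 21.56 mm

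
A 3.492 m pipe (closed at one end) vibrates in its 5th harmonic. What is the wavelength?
λₙ = 4L/n = 2.794 m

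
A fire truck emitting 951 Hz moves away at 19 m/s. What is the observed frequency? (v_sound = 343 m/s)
f_obs = f·v/(v + v_s) = 901.1 Hz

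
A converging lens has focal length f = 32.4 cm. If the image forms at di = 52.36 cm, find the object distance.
1/do = 1/f − 1/di → do = 84.99 cm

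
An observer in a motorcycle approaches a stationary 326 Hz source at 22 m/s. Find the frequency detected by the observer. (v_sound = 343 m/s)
f_obs = f·(v + v_o)/v = 346.9 Hz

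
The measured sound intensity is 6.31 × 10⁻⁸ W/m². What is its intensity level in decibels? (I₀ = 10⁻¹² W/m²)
β = 10·log₁₀(I/I₀) = 48 dB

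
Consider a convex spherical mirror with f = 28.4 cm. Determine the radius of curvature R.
R = 2|f| = 56.8 cm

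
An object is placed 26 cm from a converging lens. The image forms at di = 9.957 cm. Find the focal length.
1/f = 1/do + 1/di → f = 7.2 cm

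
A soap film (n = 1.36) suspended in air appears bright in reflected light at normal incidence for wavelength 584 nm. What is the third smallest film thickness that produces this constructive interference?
2nt = (m − ½)λ with m = 3 → t = (m − ½)λ/(2n) = 536.8 nm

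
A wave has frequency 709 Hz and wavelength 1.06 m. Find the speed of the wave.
v = fλ = 751.5 m/s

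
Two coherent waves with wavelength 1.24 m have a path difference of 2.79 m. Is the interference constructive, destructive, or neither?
neither (partial) — path difference = 2.25λ, neither a whole number of wavelengths nor an odd multiple of λ/2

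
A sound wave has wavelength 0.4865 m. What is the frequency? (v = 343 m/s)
f = v/λ = 705 Hz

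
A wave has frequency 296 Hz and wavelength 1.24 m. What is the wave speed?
v = fλ = 367 m/s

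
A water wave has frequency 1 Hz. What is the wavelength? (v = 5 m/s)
λ = v/f = 5 m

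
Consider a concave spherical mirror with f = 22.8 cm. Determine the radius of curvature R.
R = 2|f| = 45.6 cm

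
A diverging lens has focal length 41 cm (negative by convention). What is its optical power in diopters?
P = 1/f = -2.439 D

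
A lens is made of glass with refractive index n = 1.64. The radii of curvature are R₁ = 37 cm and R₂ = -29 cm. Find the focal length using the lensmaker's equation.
1/f = (n − 1)(1/R₁ − 1/R₂) → f = 25.4 cm (converging lens)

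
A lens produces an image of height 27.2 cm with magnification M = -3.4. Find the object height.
ho = |hi|/|M| = 8 cm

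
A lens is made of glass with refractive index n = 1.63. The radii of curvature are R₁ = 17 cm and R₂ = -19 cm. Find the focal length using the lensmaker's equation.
1/f = (n − 1)(1/R₁ − 1/R₂) → f = 14.24 cm (converging lens)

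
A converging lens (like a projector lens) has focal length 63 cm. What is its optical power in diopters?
P = 1/f = 1.587 D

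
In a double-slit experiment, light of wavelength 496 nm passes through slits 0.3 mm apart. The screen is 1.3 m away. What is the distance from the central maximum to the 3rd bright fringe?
y = mλL/d = 6.448 mm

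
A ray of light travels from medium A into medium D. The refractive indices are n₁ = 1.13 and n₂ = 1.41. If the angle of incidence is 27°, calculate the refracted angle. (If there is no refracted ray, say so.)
sin θ₂ = (n₁/n₂)·sin θ₁ = 0.3638 → θ₂ = 21.34°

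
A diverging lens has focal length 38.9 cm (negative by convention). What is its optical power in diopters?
P = 1/f = -2.571 D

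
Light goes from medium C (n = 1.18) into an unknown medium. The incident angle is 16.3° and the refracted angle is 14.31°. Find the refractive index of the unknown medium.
n₂ = n₁·sin θ₁ / sin θ₂ = 1.34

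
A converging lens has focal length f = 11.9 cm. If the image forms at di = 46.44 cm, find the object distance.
1/do = 1/f − 1/di → do = 16 cm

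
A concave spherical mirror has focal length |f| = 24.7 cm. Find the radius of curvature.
R = 2|f| = 49.4 cm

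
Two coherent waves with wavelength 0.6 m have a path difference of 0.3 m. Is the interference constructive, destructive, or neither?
destructive — path difference = 0.5λ, an odd multiple of λ/2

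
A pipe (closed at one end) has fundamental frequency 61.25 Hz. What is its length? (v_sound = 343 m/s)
L = v/(4f₁) = 1.4 m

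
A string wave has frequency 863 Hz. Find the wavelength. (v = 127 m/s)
λ = v/f = 0.1472 m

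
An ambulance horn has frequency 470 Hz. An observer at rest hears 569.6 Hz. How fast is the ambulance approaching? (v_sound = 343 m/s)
v_s = v·(1 − f/f_obs) = 59.98 m/s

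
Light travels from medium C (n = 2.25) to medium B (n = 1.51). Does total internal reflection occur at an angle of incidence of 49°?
θc = arcsin(n₂/n₁) = 42.15°; 49° > θc, so yes — total internal reflection.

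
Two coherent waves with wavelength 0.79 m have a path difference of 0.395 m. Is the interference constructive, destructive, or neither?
destructive — path difference = 0.5λ, an odd multiple of λ/2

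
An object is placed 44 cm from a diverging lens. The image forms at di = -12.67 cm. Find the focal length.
1/f = 1/do + 1/di → f = -17.79 cm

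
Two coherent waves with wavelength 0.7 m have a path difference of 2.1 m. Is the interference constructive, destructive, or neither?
constructive — path difference = 3λ, a whole number of wavelengths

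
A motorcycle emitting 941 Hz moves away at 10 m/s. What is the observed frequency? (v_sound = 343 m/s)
f_obs = f·v/(v + v_s) = 914.3 Hz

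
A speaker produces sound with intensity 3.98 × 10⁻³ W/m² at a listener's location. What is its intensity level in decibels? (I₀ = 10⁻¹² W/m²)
β = 10·log₁₀(I/I₀) = 96 dB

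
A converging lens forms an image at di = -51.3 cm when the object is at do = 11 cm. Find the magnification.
M = −di/do = 4.664 (upright image)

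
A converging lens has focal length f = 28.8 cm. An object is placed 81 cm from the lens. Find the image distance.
1/di = 1/f − 1/do → di = 44.69 cm (real image)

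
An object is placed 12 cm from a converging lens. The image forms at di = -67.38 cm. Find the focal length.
1/f = 1/do + 1/di → f = 14.6 cm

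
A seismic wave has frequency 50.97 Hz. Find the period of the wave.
T = 1/f = 0.01962 s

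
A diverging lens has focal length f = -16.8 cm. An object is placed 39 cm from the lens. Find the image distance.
1/di = 1/f − 1/do → di = -11.74 cm (virtual image)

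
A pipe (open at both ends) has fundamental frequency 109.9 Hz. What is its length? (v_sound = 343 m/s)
L = v/(2f₁) = 1.561 m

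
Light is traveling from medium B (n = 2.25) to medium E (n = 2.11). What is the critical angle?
θc = arcsin(n₂/n₁) = 69.68°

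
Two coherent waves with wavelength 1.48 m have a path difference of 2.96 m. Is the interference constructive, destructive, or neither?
constructive — path difference = 2λ, a whole number of wavelengths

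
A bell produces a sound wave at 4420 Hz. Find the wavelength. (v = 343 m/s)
λ = v/f = 0.0776 m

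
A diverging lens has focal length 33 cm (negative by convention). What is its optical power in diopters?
P = 1/f = -3.03 D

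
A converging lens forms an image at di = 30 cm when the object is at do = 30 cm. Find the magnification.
M = −di/do = -1 (inverted image)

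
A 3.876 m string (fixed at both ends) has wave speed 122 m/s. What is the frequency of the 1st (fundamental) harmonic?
fₙ = nv/(2L) = 15.74 Hz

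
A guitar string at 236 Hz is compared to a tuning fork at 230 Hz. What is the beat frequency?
6 Hz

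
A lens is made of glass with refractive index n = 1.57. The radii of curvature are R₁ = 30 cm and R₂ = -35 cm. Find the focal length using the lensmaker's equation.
1/f = (n − 1)(1/R₁ − 1/R₂) → f = 28.34 cm (converging lens)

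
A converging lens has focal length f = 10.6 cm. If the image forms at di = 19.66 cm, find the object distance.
1/do = 1/f − 1/di → do = 23 cm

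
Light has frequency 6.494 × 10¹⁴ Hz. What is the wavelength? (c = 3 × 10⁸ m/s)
λ = c/f = 462 nm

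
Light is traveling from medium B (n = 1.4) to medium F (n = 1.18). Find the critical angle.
θc = arcsin(n₂/n₁) = 57.44°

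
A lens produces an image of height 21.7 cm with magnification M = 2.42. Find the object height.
ho = |hi|/|M| = 8.967 cm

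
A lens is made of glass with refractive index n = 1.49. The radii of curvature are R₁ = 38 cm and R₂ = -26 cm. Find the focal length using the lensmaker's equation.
1/f = (n − 1)(1/R₁ − 1/R₂) → f = 31.51 cm (converging lens)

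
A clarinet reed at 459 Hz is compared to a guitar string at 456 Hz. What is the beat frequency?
3 Hz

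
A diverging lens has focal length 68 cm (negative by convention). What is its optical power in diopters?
P = 1/f = -1.471 D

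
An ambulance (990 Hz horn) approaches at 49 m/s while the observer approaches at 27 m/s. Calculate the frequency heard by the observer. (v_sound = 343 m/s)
f_obs = f·(v + v_o)/(v − v_s) = 1246 Hz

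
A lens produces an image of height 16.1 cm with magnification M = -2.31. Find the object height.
ho = |hi|/|M| = 6.97 cm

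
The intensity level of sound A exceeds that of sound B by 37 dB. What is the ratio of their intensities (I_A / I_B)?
I_A/I_B = 10^(Δβ/10) = 5012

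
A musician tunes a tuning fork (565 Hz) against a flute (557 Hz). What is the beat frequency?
8 Hz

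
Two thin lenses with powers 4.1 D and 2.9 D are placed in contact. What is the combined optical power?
P_total = P₁ + P₂ = 7.0 D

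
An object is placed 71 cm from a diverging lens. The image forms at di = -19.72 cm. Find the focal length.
1/f = 1/do + 1/di → f = -27.3 cm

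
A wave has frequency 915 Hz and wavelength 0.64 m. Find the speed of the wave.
v = fλ = 585.6 m/s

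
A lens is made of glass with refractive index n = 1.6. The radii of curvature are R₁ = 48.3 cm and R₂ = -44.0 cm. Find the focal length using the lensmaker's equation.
1/f = (n − 1)(1/R₁ − 1/R₂) → f = 38.37 cm (converging lens)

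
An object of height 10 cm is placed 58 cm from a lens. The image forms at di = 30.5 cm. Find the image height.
hi = (-di/do) × ho = -5.259 cm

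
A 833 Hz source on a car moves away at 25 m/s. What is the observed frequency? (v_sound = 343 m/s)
f_obs = f·v/(v + v_s) = 776.4 Hz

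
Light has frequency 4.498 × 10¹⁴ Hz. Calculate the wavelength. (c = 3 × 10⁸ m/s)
λ = c/f = 667 nm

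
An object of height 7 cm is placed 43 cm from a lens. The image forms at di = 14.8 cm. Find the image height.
hi = (-di/do) × ho = -2.409 cm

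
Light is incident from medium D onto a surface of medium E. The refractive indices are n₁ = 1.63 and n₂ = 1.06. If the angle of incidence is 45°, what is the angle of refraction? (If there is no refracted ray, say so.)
sin θ₂ = (n₁/n₂)·sin θ₁ = 1.087 > 1, so there is no refracted ray — the light undergoes total internal reflection.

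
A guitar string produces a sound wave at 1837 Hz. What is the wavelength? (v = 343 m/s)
λ = v/f = 0.1867 m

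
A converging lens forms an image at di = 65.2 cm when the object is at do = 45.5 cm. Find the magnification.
M = −di/do = -1.433 (inverted image)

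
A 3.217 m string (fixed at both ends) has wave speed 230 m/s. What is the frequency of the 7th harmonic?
fₙ = nv/(2L) = 250.2 Hz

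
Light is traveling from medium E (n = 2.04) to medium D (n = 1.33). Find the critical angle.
θc = arcsin(n₂/n₁) = 40.69°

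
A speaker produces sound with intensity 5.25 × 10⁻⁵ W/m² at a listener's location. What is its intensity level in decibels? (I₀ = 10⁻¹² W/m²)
β = 10·log₁₀(I/I₀) = 77.2 dB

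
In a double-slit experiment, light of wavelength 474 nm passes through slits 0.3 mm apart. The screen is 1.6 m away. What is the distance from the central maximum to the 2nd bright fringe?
y = mλL/d = 5.056 mm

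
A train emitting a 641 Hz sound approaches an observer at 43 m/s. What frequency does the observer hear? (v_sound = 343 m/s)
f_obs = f·v/(v − v_s) = 732.9 Hz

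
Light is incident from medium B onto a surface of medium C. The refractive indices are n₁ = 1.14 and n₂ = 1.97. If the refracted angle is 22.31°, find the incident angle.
sin θ₁ = (n₂/n₁)·sin θ₂ → θ₁ = 41°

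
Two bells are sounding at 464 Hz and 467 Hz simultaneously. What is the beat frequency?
3 Hz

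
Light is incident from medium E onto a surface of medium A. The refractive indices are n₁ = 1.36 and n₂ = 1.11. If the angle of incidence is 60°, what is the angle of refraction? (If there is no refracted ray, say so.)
sin θ₂ = (n₁/n₂)·sin θ₁ = 1.061 > 1, so there is no refracted ray — the light undergoes total internal reflection.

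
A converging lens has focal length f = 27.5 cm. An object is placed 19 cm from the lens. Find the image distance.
1/di = 1/f − 1/do → di = -61.47 cm (virtual image)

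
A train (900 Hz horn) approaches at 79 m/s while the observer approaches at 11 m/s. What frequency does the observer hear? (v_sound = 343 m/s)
f_obs = f·(v + v_o)/(v − v_s) = 1207 Hz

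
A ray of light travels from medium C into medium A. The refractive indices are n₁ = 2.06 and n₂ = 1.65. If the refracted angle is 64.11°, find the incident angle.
sin θ₁ = (n₂/n₁)·sin θ₂ → θ₁ = 46.1°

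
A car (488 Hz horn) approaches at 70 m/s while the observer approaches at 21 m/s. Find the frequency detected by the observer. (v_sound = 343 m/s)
f_obs = f·(v + v_o)/(v − v_s) = 650.7 Hz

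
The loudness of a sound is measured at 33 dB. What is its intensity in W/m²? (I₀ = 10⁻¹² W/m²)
I = I₀·10^(β/10) = 2.00 × 10⁻⁹ W/m²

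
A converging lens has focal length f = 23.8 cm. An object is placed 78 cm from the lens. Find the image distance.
1/di = 1/f − 1/do → di = 34.25 cm (real image)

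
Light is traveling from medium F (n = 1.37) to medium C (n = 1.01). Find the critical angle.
θc = arcsin(n₂/n₁) = 47.5°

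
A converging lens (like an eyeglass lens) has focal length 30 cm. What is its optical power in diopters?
P = 1/f = 3.333 D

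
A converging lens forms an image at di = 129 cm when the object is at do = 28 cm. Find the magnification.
M = −di/do = -4.607 (inverted image)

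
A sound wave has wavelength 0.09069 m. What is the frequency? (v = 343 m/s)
f = v/λ = 3782 Hz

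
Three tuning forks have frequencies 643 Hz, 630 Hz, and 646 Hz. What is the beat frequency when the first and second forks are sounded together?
13 Hz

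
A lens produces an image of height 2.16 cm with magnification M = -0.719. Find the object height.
ho = |hi|/|M| = 3.004 cm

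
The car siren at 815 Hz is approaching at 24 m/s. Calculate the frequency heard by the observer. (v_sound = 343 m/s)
f_obs = f·v/(v − v_s) = 876.3 Hz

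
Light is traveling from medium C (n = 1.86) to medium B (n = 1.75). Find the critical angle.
θc = arcsin(n₂/n₁) = 70.2°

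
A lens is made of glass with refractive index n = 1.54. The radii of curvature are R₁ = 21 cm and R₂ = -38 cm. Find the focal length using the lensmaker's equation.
1/f = (n − 1)(1/R₁ − 1/R₂) → f = 25.05 cm (converging lens)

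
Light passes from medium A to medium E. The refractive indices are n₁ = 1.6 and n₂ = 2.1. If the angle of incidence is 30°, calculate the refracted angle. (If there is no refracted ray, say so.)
sin θ₂ = (n₁/n₂)·sin θ₁ = 0.381 → θ₂ = 22.39°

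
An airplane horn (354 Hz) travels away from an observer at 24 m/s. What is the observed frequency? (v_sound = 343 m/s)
f_obs = f·v/(v + v_s) = 330.9 Hz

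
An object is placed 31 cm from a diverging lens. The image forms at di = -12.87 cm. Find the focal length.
1/f = 1/do + 1/di → f = -22.01 cm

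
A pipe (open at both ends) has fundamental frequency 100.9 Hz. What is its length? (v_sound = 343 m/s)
L = v/(2f₁) = 1.7 m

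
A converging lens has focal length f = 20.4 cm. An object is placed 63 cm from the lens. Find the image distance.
1/di = 1/f − 1/do → di = 30.17 cm (real image)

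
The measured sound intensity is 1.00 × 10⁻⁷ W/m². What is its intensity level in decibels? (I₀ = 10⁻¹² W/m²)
β = 10·log₁₀(I/I₀) = 50 dB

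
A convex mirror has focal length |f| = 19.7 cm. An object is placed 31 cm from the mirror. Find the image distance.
f = −19.7 cm (convex); 1/di = 1/f − 1/do → di = -12.05 cm (virtual image, behind mirror)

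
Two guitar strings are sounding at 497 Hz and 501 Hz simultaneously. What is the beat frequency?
4 Hz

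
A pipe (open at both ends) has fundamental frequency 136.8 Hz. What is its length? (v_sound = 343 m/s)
L = v/(2f₁) = 1.254 m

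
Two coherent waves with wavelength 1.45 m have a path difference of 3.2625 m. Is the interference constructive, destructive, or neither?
neither (partial) — path difference = 2.25λ, neither a whole number of wavelengths nor an odd multiple of λ/2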